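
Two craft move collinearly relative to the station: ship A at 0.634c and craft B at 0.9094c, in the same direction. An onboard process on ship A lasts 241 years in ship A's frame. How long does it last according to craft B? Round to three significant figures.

317 years

The velocity of ship A relative to craft B is (0.634 − 0.9094)c / (1 − 0.634×0.9094) = −0.65039c; relative speed 0.65039c.
γ for this relative speed: γ = 1/√(1 − 0.423007) = 1.3165.
The clock on ship A records proper time, so craft B measures Δt = γΔτ = 1.3165 × 241 = 317 years.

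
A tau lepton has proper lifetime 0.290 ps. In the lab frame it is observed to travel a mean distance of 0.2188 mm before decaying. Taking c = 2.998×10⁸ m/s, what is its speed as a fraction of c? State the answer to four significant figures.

0.9293c

Let x = d/(cτ) = 2.188×10^-4 m / (2.998×10⁸ m/s × 2.900×10^-13 s) = 2.5166. Since d = βγcτ, x = βγ = β/√(1−β²).
Solving: β² = x²/(1+x²) = 6.33328/7.33328 = 0.863635, so β = 0.9293.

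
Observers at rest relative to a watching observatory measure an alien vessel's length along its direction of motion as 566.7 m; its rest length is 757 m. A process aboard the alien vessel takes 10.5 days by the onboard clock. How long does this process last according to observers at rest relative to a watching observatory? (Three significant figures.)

14.0 days

γ = L₀/L = 757/566.7 = 1.3358.
Δt = γΔτ = 1.3358 × 10.5 = 14.0 days.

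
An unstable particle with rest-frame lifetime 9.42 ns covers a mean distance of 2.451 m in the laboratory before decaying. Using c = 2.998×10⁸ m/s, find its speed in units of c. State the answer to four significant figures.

0.6555c

d = βγcτ ⇒ βγ = d/(cτ) = 2.451 m / (2.824116 m) = 0.86788.
β = (βγ)/√(1+(βγ)²) = 0.86788/√1.753216 = 0.6555.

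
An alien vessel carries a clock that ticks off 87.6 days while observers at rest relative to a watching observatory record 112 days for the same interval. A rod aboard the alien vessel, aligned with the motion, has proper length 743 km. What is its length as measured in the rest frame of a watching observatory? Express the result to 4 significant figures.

581.1 km

γ = Δt/Δτ = 112/87.6 = 1.27854.
L = L₀/γ = 743/1.27854 = 581.1 km.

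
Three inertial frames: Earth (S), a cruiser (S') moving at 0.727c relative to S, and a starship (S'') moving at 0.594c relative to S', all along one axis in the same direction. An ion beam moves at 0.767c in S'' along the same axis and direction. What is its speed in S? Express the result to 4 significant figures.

Compose velocities in two stages. Stage 1 (into S'): u₁ = (0.767+0.594)/(1+0.767×0.594) = 0.93501.
Stage 2 (into S): u = (0.93501+0.727)/(1+0.93501×0.727) = 0.98944, so the speed is 0.9894c.

0.9894c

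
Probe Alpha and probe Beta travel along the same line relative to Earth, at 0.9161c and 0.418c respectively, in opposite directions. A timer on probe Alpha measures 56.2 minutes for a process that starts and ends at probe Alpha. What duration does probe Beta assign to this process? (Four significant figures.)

213.4 minutes

The velocity of probe Alpha relative to probe Beta is (0.9161 + 0.418)c / (1 + 0.9161×0.418) = 0.96469c; relative speed 0.96469c.
At |u| = 0.96469c, γ = (1 − 0.930627)^(−1/2) = 3.7967.
Probe Alpha's interval is proper; time dilation gives Δt_B = γΔτ = 3.7967 × 56.2 minutes = 213.4 minutes.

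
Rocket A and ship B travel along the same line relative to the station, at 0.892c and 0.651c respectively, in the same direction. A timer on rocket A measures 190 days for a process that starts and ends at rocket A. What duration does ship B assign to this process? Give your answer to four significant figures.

Transform rocket A's velocity into ship B's frame: (0.892 − 0.651)/(1 − 0.892·0.651) = 0.241/0.419308, so the relative speed is 0.57476c.
At |u| = 0.57476c, γ = (1 − 0.330349)^(−1/2) = 1.222.
The clock on rocket A records proper time, so ship B measures Δt = γΔτ = 1.222 × 190 = 232.2 days.

232.2 days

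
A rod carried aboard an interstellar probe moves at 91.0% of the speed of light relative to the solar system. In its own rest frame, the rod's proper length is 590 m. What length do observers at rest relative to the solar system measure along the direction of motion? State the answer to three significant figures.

With β = 0.91, γ = 1/√(1 − 0.91²) = 1/√0.1719 = 2.4119.
Length contraction: L = L₀/γ = 590/2.4119 = 245 m.

245 m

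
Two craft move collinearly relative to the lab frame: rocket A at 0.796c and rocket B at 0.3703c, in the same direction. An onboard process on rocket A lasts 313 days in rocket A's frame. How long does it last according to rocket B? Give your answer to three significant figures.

Transform rocket A's velocity into rocket B's frame: (0.796 − 0.3703)/(1 − 0.796·0.3703) = 0.4257/0.7052412, so the relative speed is 0.60362c.
γ for this relative speed: γ = 1/√(1 − 0.364357) = 1.2543.
The clock on rocket A records proper time, so rocket B measures Δt = γΔτ = 1.2543 × 313 = 393 days.

393 days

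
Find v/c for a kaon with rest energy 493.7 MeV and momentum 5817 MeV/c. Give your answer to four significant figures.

βγ = pc/(mc²) = 5817/493.7 = 11.782.
Since γ² = 1 + (βγ)² = 139.816, γ = √139.816 = 11.8244, and β = (βγ)/γ = 11.782/11.8244 = 0.9964.

0.9964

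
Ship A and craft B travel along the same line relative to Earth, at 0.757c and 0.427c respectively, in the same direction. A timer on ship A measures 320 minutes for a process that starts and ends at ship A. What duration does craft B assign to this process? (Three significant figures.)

367 minutes

Speed of ship A in craft B's frame: u = (v_A − v_B)/(1 − v_A v_B/c²) = (0.757 − 0.427)/(1 − 0.757×0.427) = 0.33/0.676761 = 0.48762; |u| = 0.48762c.
γ for this relative speed: γ = 1/√(1 − 0.237773) = 1.1454.
Ship A's interval is proper; time dilation gives Δt_B = γΔτ = 1.1454 × 320 minutes = 367 minutes.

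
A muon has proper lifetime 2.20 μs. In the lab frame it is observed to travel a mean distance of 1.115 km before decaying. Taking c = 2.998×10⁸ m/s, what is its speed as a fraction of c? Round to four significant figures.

Lab distance = (lab lifetime)·v = γτ·βc, so βγ = d/(cτ) = 1115/(2.998×10⁸ × 2.200×10^-6) = 1.6905.
With βγ = 1.6905: γ² = 1 + (βγ)² = 3.85779, and β = (βγ)/γ = 1.6905/1.96413 = 0.8607.

0.8607c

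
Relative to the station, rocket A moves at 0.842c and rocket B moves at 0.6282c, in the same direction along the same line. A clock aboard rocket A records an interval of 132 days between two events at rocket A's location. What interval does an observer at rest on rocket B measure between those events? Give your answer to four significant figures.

Transform rocket A's velocity into rocket B's frame: (0.842 − 0.6282)/(1 − 0.842·0.6282) = 0.2138/0.4710556, so the relative speed is 0.45387c.
γ for this relative speed: γ = 1/√(1 − 0.205998) = 1.1222.
The clock on rocket A records proper time, so rocket B measures Δt = γΔτ = 1.1222 × 132 = 148.1 days.

148.1 days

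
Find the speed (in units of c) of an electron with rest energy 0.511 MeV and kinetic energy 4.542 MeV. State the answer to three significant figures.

γ = 1 + K/(mc²) = 1 + 4.542/0.511 = 9.8885.
β = √(1 − 1/γ²) = √(1 − 0.0102268) = √0.9897732 = 0.995.

0.995c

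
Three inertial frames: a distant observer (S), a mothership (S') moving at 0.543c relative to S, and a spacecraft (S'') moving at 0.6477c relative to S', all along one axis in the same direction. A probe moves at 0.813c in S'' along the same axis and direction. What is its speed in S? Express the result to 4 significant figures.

Apply u = (u'+v)/(1+u'v) twice. Probe in the mothership frame: (0.813+0.6477)/(1+0.813·0.6477) = 1.4607/1.5265801 = 0.95684c.
That velocity, transformed to the rest frame of a distant observer: (0.95684+0.543)/(1+0.95684·0.543) = 1.49984/1.51956412 = 0.98702c.

0.9870c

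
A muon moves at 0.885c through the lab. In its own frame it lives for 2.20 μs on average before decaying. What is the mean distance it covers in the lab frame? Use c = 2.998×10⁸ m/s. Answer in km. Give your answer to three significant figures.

1.25 km

With β = 0.885, γ = 1/√(1 − 0.885²) = 1/√0.216775 = 2.1478.
Lab-frame lifetime: Δt = γτ = 2.1478 × 2.20 μs = 4.7252 μs.
Distance: d = vΔt = 0.885 × 2.998×10⁸ m/s × 4.7252×10^-6 s = 1250 m = 1.25 km.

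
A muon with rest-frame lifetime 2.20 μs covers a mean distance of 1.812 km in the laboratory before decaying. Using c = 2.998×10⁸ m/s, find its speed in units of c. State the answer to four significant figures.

0.9397c

Lab distance = (lab lifetime)·v = γτ·βc, so βγ = d/(cτ) = 1812/(2.998×10⁸ × 2.200×10^-6) = 2.7473.
With βγ = 2.7473: γ² = 1 + (βγ)² = 8.54766, and β = (βγ)/γ = 2.7473/2.92364 = 0.9397.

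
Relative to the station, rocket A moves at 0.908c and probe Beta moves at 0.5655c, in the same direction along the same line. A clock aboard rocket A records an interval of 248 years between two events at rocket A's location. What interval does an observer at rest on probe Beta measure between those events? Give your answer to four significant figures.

349.2 years

Transform rocket A's velocity into probe Beta's frame: (0.908 − 0.5655)/(1 − 0.908·0.5655) = 0.3425/0.486526, so the relative speed is 0.70397c.
At |u| = 0.70397c, γ = (1 − 0.495574)^(−1/2) = 1.408.
Rocket A's interval is proper; time dilation gives Δt_B = γΔτ = 1.408 × 248 years = 349.2 years.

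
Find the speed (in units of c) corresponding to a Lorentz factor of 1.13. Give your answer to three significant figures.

β = √(1 − 1/γ²) = √(1 − 1/1.2769) = √0.216853 = 0.466.

0.466c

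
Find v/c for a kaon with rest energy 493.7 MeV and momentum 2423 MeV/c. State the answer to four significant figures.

pc/(mc²) = 2423/493.7 = 4.9078 = βγ = β/√(1−β²).
So β² = x²/(1 + x²) with x = 4.9078: x² = 24.0865, β² = 24.0865/25.0865 = 0.960138, β = 0.9799.

0.9799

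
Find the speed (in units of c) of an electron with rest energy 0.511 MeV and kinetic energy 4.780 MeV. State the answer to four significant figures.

γ = 1 + K/(mc²) = 1 + 4.780/0.511 = 10.354.
β = √(1 − 1/γ²) = √(1 − 0.0093279) = √0.9906721 = 0.9953.

0.9953c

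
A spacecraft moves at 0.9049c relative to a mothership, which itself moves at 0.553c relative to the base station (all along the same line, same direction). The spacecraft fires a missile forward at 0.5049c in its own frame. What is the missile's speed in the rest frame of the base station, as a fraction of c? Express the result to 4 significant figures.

Apply u = (u'+v)/(1+u'v) twice. Missile in the mothership frame: (0.5049+0.9049)/(1+0.5049·0.9049) = 1.4098/1.45688401 = 0.96768c.
That velocity, transformed to the rest frame of the base station: (0.96768+0.553)/(1+0.96768·0.553) = 1.52068/1.53512704 = 0.99059c.

0.9906c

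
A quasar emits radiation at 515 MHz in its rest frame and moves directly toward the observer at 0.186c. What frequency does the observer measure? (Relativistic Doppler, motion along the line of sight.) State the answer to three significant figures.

Relativistic Doppler (source moving toward): f_obs = f_src · √((1+β)/(1−β)).
With β = 0.186: factor = √(1.186/0.814) = 1.2071.
f_obs = 515 × 1.2071 = 622 MHz.

622 MHz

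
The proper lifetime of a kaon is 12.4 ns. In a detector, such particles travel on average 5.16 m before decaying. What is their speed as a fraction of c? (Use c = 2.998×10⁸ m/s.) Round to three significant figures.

Lab distance = (lab lifetime)·v = γτ·βc, so βγ = d/(cτ) = 5.160/(2.998×10⁸ × 1.240×10^-8) = 1.388.
With βγ = 1.388: γ² = 1 + (βγ)² = 2.92654, and β = (βγ)/γ = 1.388/1.71071 = 0.811.

0.811c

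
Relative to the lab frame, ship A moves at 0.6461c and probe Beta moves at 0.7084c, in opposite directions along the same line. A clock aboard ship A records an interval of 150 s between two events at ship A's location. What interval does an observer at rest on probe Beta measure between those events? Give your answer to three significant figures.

406 s

Speed of ship A in probe Beta's frame: u = (v_A + v_B)/(1 + v_A v_B/c²) = (0.6461 + 0.7084)/(1 + 0.6461×0.7084) = 1.3545/1.45769724 = 0.92921; |u| = 0.92921c.
γ for this relative speed: γ = 1/√(1 − 0.863431) = 2.706.
Ship A's interval is proper; time dilation gives Δt_B = γΔτ = 2.706 × 150 s = 406 s.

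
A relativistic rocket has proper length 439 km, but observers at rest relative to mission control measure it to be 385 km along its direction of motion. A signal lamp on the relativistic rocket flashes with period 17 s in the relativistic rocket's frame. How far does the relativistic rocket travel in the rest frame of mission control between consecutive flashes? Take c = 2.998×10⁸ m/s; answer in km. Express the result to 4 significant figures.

Length contraction gives γ = L₀/L = 439/385 = 1.14026.
β = √(1 − 1/γ²) = 0.4805. Lab-frame period = γτ = 1.14026×17 s = 19.384 s. Distance = βc × γτ = 0.4805 × 2.998×10⁸ m/s × 19.384 s = 2.7923×10^9 m = 2.792×10^6 km.

2.792×10^6 km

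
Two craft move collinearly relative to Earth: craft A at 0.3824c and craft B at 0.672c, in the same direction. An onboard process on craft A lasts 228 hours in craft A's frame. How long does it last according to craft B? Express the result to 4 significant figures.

247.6 hours

The velocity of craft A relative to craft B is (0.3824 − 0.672)c / (1 − 0.3824×0.672) = −0.38976c; relative speed 0.38976c.
γ for this relative speed: γ = 1/√(1 − 0.151913) = 1.0859.
The clock on craft A records proper time, so craft B measures Δt = γΔτ = 1.0859 × 228 = 247.6 hours.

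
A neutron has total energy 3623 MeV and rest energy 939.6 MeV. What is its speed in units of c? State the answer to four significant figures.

Total energy E = γmc² gives γ = 3623/939.6 = 3.8559.
Hence β = √(1 − 1/γ²) = √(1 − 0.0672587) = √0.9327413 = 0.9658.

0.9658c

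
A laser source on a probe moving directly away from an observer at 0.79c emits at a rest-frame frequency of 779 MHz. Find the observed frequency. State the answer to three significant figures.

267 MHz

Relativistic Doppler (source moving away): f_obs = f_src · √((1−β)/(1+β)).
With β = 0.79: factor = √(0.21/1.79) = 0.34252.
f_obs = 779 × 0.34252 = 267 MHz.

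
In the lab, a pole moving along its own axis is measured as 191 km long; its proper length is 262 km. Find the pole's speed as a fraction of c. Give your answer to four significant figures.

0.6845c

Length contraction gives γ = L₀/L = 262/191 = 1.3717.
β = √(1 − 1/γ²) = √0.468526 = 0.6845.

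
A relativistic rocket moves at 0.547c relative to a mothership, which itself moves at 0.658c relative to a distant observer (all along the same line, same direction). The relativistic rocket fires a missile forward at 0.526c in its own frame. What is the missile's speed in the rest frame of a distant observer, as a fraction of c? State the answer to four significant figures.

Apply u = (u'+v)/(1+u'v) twice. Missile in the mothership frame: (0.526+0.547)/(1+0.526·0.547) = 1.073/1.287722 = 0.83325c.
That velocity, transformed to the rest frame of a distant observer: (0.83325+0.658)/(1+0.83325·0.658) = 1.49125/1.5482785 = 0.96317c.

0.9632c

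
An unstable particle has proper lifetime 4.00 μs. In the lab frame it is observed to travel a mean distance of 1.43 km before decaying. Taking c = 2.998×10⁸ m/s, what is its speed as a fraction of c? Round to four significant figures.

Lab distance = (lab lifetime)·v = γτ·βc, so βγ = d/(cτ) = 1430/(2.998×10⁸ × 4.000×10^-6) = 1.1925.
With βγ = 1.1925: γ² = 1 + (βγ)² = 2.42206, and β = (βγ)/γ = 1.1925/1.5563 = 0.7662.

0.7662c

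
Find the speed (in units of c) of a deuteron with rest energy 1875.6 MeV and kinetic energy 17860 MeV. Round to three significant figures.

K = (γ−1)mc², so γ = 1 + 17860/1875.6 = 10.522.
Then v/c = √(1 − γ⁻²) = √(1 − 0.00903241) = √0.99096759 = 0.995.

0.995c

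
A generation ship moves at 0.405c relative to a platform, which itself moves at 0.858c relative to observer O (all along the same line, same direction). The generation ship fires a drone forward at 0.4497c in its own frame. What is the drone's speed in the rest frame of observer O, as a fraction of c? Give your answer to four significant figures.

0.9757c

Apply u = (u'+v)/(1+u'v) twice. Drone in the platform frame: (0.4497+0.405)/(1+0.4497·0.405) = 0.8547/1.1821285 = 0.72302c.
That velocity, transformed to the rest frame of observer O: (0.72302+0.858)/(1+0.72302·0.858) = 1.58102/1.62035116 = 0.97573c.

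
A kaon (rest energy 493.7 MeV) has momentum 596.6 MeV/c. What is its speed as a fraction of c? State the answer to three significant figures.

pc/(mc²) = 596.6/493.7 = 1.2084 = βγ = β/√(1−β²).
So β² = x²/(1 + x²) with x = 1.2084: x² = 1.46023, β² = 1.46023/2.46023 = 0.593534, β = 0.770.

0.770c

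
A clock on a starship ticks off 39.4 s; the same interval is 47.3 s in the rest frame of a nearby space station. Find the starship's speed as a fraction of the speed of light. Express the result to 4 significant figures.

0.5533c

γ = Δt/Δτ = 47.3/39.4 = 1.2005.
β = √(1 − 1/γ²) = √(1 − 0.693866) = √0.306134 = 0.5533.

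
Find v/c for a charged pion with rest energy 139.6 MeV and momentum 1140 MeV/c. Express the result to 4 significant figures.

0.9926

βγ = pc/(mc²) = 1140/139.6 = 8.1662.
Since γ² = 1 + (βγ)² = 67.6868, γ = √67.6868 = 8.2272, and β = (βγ)/γ = 8.1662/8.2272 = 0.9926.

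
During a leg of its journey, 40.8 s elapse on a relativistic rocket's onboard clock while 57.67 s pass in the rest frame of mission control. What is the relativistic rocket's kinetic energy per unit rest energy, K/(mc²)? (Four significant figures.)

0.4135

From Δt = γΔτ: γ = 57.67/40.8 = 1.41348.
K/(mc²) = γ − 1 = 1.41348 − 1 = 0.4135.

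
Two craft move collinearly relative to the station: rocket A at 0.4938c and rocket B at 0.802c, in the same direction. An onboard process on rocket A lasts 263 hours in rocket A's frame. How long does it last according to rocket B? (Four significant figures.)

Transform rocket A's velocity into rocket B's frame: (0.4938 − 0.802)/(1 − 0.4938·0.802) = −0.3082/0.6039724, so the relative speed is 0.51029c.
At |u| = 0.51029c, γ = (1 − 0.260396)^(−1/2) = 1.1628.
Rocket A's interval is proper; time dilation gives Δt_B = γΔτ = 1.1628 × 263 hours = 305.8 hours.

305.8 hours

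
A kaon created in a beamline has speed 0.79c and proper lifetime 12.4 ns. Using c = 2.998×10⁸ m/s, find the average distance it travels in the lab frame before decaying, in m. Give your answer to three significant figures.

γ = 1/√(1 − β²) = 1/√(1 − 0.6241) = 1/√0.3759 = 1/0.613107 = 1.631.
Lab-frame lifetime: Δt = γτ = 1.631 × 12.4 ns = 20.224 ns.
Distance: d = vΔt = 0.79 × 2.998×10⁸ m/s × 2.0224×10^-8 s = 4.79 m.

4.79 m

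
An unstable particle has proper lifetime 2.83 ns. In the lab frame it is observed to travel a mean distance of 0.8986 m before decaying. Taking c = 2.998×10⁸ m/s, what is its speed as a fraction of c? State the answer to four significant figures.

0.7271c

Lab distance = (lab lifetime)·v = γτ·βc, so βγ = d/(cτ) = 0.8986/(2.998×10⁸ × 2.830×10^-9) = 1.0591.
With βγ = 1.0591: γ² = 1 + (βγ)² = 2.12169, and β = (βγ)/γ = 1.0591/1.4566 = 0.7271.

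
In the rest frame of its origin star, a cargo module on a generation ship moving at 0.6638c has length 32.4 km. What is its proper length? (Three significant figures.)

With β = 0.6638, γ = 1/√(1 − 0.6638²) = 1/√0.55936956 = 1.3371.
Proper length: L₀ = γ·L = 1.3371 × 32.4 = 43.3 km.

43.3 km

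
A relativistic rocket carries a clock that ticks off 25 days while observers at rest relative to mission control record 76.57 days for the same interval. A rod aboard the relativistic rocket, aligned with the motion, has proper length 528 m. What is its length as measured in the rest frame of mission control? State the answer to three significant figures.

172 m

The time-dilation ratio gives γ = 76.57/25 = 3.0628.
L = L₀/γ = 528/3.0628 = 172 m.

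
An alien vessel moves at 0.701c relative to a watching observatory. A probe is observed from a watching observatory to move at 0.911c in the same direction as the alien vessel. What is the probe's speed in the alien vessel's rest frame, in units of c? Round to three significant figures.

Transform to the alien vessel's frame: u' = (u − v)/(1 − uv/c²).
u' = (0.911 − 0.701)/(1 − 0.911×0.701) = 0.21/0.361389 = 0.58109.
Speed in the alien vessel's frame: 0.581c (in the same direction).

0.581c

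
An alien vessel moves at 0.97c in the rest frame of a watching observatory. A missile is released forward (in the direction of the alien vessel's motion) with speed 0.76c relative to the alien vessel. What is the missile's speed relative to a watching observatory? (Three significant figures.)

Relativistic velocity addition: u = (u' + v)/(1 + u'v/c²), with u' = 0.76c and v = 0.97c.
Numerator: 0.76 + 0.97 = 1.73. Denominator: 1 + (0.76)(0.97) = 1.7372.
u = 1.73/1.7372 = 0.99586, so the speed is 0.996c.

0.996c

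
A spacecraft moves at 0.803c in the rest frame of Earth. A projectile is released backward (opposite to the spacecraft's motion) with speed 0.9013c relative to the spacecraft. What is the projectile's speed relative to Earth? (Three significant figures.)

Relativistic velocity addition: u = (u' + v)/(1 + u'v/c²), with u' = −0.9013c and v = 0.803c.
Numerator: −0.9013 + 0.803 = −0.0983. Denominator: 1 + (−0.9013)(0.803) = 0.2762561.
u = −0.0983/0.2762561 = −0.35583, so the speed is 0.356c.

0.356c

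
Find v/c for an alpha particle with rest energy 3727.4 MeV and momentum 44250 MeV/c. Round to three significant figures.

0.996

βγ = pc/(mc²) = 44250/3727.4 = 11.872.
Since γ² = 1 + (βγ)² = 141.944, γ = √141.944 = 11.914, and β = (βγ)/γ = 11.872/11.914 = 0.996.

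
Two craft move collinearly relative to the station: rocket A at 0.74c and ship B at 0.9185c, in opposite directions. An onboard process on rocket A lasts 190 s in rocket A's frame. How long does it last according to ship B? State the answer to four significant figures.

Speed of rocket A in ship B's frame: u = (v_A + v_B)/(1 + v_A v_B/c²) = (0.74 + 0.9185)/(1 + 0.74×0.9185) = 1.6585/1.67969 = 0.98738; |u| = 0.98738c.
γ for this relative speed: γ = 1/√(1 − 0.974919) = 6.3143.
Rocket A's interval is proper; time dilation gives Δt_B = γΔτ = 6.3143 × 190 s = 1200 s.

1200 s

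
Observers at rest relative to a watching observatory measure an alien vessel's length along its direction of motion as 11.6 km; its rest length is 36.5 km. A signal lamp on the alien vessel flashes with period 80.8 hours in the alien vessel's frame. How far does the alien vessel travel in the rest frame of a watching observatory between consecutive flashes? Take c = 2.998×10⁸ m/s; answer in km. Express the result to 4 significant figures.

From L = L₀/γ: γ = 36.5/11.6 = 3.14655.
β = √(1 − 1/γ²) = 0.94815. Lab-frame period = γτ = 3.14655×80.8 hours = 254.24 hours. Distance = βc × γτ = 0.94815 × 2.998×10⁸ m/s × 915264 s = 2.6017×10^14 m = 2.602×10^11 km.

2.602×10^11 km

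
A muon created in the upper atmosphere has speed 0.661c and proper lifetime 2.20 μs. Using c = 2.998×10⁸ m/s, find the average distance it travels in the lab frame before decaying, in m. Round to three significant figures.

With β = 0.661, γ = 1/√(1 − 0.661²) = 1/√0.563079 = 1.3326.
Lab-frame lifetime: Δt = γτ = 1.3326 × 2.20 μs = 2.9317 μs.
Distance: d = vΔt = 0.661 × 2.998×10⁸ m/s × 2.9317×10^-6 s = 581 m.

581 m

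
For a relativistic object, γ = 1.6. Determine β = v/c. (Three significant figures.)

β = √(1 − 1/γ²) = √(1 − 1/2.56) = √0.609375 = 0.781.

0.781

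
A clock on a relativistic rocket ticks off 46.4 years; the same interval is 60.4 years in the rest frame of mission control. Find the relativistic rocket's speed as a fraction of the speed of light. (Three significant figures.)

0.640c

γ = Δt/Δτ = 60.4/46.4 = 1.3017.
β = √(1 − 1/γ²) = √(1 − 0.590171) = √0.409829 = 0.640.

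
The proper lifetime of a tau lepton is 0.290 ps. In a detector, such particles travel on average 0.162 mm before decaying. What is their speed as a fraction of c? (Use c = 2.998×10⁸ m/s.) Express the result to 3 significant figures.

0.881c

d = βγcτ ⇒ βγ = d/(cτ) = 1.620×10^-4 m / (8.6942×10^-5 m) = 1.8633.
β = (βγ)/√(1+(βγ)²) = 1.8633/√4.47189 = 0.881.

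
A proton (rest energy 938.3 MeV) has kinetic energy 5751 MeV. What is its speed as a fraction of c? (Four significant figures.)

γ = 1 + K/(mc²) = 1 + 5751/938.3 = 7.1292.
β = √(1 − 1/γ²) = √(1 − 0.0196752) = √0.9803248 = 0.9901.

0.9901c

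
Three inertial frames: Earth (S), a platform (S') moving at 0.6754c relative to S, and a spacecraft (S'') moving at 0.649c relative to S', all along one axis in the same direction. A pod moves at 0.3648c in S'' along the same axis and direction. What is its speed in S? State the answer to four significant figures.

0.9623c

Apply u = (u'+v)/(1+u'v) twice. Pod in the platform frame: (0.3648+0.649)/(1+0.3648·0.649) = 1.0138/1.2367552 = 0.81973c.
That velocity, transformed to the rest frame of Earth: (0.81973+0.6754)/(1+0.81973·0.6754) = 1.49513/1.553645642 = 0.96234c.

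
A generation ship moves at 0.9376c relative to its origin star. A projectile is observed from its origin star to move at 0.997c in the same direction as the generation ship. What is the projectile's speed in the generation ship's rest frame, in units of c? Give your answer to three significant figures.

0.911c

Transform to the generation ship's frame: u' = (u − v)/(1 − uv/c²).
u' = (0.997 − 0.9376)/(1 − 0.997×0.9376) = 0.0594/0.0652128 = 0.91086.
Speed in the generation ship's frame: 0.911c (in the same direction).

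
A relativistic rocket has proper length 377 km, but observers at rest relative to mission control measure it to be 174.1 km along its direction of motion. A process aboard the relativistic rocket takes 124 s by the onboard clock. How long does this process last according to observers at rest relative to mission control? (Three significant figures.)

269 s

From L = L₀/γ: γ = 377/174.1 = 2.16542.
Δt = γΔτ = 2.16542 × 124 = 269 s.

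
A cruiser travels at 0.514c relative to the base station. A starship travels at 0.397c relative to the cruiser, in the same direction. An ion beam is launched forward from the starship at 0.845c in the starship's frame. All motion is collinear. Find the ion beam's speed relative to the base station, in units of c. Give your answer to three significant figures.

0.977c

Compose velocities in two stages. Stage 1 (into S'): u₁ = (0.845+0.397)/(1+0.845×0.397) = 0.93001.
Stage 2 (into S): u = (0.93001+0.514)/(1+0.93001×0.514) = 0.97699, so the speed is 0.977c.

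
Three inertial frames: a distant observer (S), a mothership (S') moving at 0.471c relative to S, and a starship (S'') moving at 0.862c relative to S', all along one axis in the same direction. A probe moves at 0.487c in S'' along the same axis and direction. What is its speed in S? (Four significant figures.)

0.9818c

Apply u = (u'+v)/(1+u'v) twice. Probe in the mothership frame: (0.487+0.862)/(1+0.487·0.862) = 1.349/1.419794 = 0.95014c.
That velocity, transformed to the rest frame of a distant observer: (0.95014+0.471)/(1+0.95014·0.471) = 1.42114/1.44751594 = 0.98178c.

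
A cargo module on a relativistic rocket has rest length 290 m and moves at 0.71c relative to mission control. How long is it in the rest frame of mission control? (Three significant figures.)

204 m

Lorentz factor: γ = (1 − 0.5041)^(−1/2) = 1.42.
Along the direction of motion the measured length is L₀/γ = 290/1.42 = 204 m.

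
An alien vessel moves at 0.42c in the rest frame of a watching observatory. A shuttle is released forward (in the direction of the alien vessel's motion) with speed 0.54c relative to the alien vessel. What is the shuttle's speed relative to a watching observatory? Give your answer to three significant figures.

0.783c

Relativistic velocity addition: u = (u' + v)/(1 + u'v/c²), with u' = 0.54c and v = 0.42c.
Numerator: 0.54 + 0.42 = 0.96. Denominator: 1 + (0.54)(0.42) = 1.2268.
u = 0.96/1.2268 = 0.78252, so the speed is 0.783c.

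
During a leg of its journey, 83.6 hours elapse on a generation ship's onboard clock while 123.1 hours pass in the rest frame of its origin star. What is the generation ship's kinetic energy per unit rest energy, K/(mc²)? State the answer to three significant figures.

0.472

γ = Δt/Δτ = 123.1/83.6 = 1.47249.
K/(mc²) = γ − 1 = 1.47249 − 1 = 0.472.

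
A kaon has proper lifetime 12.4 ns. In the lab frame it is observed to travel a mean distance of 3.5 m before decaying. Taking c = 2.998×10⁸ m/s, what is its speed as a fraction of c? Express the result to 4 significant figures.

d = βγcτ ⇒ βγ = d/(cτ) = 3.500 m / (3.71752 m) = 0.94149.
β = (βγ)/√(1+(βγ)²) = 0.94149/√1.886403 = 0.6855.

0.6855c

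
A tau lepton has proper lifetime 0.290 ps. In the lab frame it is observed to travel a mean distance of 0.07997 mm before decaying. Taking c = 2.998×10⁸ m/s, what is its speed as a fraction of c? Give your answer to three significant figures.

Lab distance = (lab lifetime)·v = γτ·βc, so βγ = d/(cτ) = 7.997×10^-5/(2.998×10⁸ × 2.900×10^-13) = 0.91981.
With βγ = 0.91981: γ² = 1 + (βγ)² = 1.84605, and β = (βγ)/γ = 0.91981/1.35869 = 0.677.

0.677c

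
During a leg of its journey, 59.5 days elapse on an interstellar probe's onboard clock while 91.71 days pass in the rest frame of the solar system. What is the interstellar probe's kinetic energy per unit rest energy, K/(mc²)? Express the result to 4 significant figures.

γ = Δt/Δτ = 91.71/59.5 = 1.54134.
K/(mc²) = γ − 1 = 1.54134 − 1 = 0.5413.

0.5413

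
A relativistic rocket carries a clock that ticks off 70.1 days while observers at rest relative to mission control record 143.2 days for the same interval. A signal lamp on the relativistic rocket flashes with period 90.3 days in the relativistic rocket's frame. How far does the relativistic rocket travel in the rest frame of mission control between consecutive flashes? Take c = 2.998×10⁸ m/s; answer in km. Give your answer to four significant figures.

4.166×10^12 km

The time-dilation ratio gives γ = 143.2/70.1 = 2.0428.
β = √(1 − 1/γ²) = 0.87199. Lab-frame period = γτ = 2.0428×90.3 days = 184.46 days. Distance = βc × γτ = 0.87199 × 2.998×10⁸ m/s × 15937344 s = 4.1664×10^15 m = 4.166×10^12 km.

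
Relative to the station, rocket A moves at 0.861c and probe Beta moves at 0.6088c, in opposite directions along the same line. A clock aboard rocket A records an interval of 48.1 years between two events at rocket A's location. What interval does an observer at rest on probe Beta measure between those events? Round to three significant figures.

182 years

The velocity of rocket A relative to probe Beta is (0.861 + 0.6088)c / (1 + 0.861×0.6088) = 0.96432c; relative speed 0.96432c.
γ for this relative speed: γ = 1/√(1 − 0.929913) = 3.7773.
Rocket A's interval is proper; time dilation gives Δt_B = γΔτ = 3.7773 × 48.1 years = 182 years.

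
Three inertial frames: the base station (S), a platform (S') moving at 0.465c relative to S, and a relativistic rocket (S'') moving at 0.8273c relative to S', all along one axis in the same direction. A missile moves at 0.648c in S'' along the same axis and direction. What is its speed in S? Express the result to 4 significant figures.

Apply u = (u'+v)/(1+u'v) twice. Missile in the platform frame: (0.648+0.8273)/(1+0.648·0.8273) = 1.4753/1.5360904 = 0.96043c.
That velocity, transformed to the rest frame of the base station: (0.96043+0.465)/(1+0.96043·0.465) = 1.42543/1.44659995 = 0.98537c.

0.9854c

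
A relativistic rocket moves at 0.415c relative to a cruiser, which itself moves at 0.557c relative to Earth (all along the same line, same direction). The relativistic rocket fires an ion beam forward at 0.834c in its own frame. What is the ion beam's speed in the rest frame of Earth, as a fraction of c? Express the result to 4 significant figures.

0.9789c

Compose velocities in two stages. Stage 1 (into S'): u₁ = (0.834+0.415)/(1+0.834×0.415) = 0.92786.
Stage 2 (into S): u = (0.92786+0.557)/(1+0.92786×0.557) = 0.97893, so the speed is 0.9789c.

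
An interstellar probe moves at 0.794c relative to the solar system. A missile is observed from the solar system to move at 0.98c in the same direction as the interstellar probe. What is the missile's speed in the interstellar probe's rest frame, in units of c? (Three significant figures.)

0.838c

Transform to the interstellar probe's frame: u' = (u − v)/(1 − uv/c²).
u' = (0.98 − 0.794)/(1 − 0.98×0.794) = 0.186/0.22188 = 0.83829.
Speed in the interstellar probe's frame: 0.838c (in the same direction).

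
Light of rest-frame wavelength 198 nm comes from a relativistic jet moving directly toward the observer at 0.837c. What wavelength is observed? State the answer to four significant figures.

Relativistic Doppler for wavelength: λ_obs = λ_src · √((1−β)/(1+β)).
With β = 0.837: factor = √(0.163/1.837) = 0.29788.
λ_obs = 198 × 0.29788 = 58.98 nm.

58.98 nm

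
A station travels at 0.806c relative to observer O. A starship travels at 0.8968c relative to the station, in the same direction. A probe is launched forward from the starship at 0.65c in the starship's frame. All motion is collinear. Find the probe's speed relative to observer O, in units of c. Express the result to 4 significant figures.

0.9975c

Compose velocities in two stages. Stage 1 (into S'): u₁ = (0.65+0.8968)/(1+0.65×0.8968) = 0.97718.
Stage 2 (into S): u = (0.97718+0.806)/(1+0.97718×0.806) = 0.99752, so the speed is 0.9975c.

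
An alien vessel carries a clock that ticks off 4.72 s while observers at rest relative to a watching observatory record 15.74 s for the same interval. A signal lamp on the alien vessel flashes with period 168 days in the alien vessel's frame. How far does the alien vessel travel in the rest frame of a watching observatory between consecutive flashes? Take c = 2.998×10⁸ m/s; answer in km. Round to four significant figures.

1.384×10^13 km

The time-dilation ratio gives γ = 15.74/4.72 = 3.33475.
β = √(1 − 1/γ²) = 0.95398. Lab-frame period = γτ = 3.33475×168 days = 560.24 days. Distance = βc × γτ = 0.95398 × 2.998×10⁸ m/s × 48404736 s = 1.3844×10^16 m = 1.384×10^13 km.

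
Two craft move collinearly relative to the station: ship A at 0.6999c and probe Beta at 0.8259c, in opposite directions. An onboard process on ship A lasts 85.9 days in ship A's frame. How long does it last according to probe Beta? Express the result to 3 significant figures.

337 days

Transform ship A's velocity into probe Beta's frame: (0.6999 + 0.8259)/(1 + 0.6999·0.8259) = 1.5258/1.57804741, so the relative speed is 0.96689c.
γ for this relative speed: γ = 1/√(1 − 0.934876) = 3.9186.
Ship A's interval is proper; time dilation gives Δt_B = γΔτ = 3.9186 × 85.9 days = 337 days.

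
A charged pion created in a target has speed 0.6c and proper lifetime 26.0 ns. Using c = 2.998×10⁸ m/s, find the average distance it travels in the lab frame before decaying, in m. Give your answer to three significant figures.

5.85 m

γ = 1/√(1 − β²) = 1/√(1 − 0.36) = 1/√0.64 = 1/0.8 = 1.25.
Lab-frame lifetime: Δt = γτ = 1.25 × 26.0 ns = 32.5 ns.
Distance: d = vΔt = 0.6 × 2.998×10⁸ m/s × 3.2500×10^-8 s = 5.85 m.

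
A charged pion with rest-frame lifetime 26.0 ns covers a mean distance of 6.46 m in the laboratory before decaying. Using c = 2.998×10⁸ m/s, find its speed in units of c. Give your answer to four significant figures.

0.6381c

Lab distance = (lab lifetime)·v = γτ·βc, so βγ = d/(cτ) = 6.460/(2.998×10⁸ × 2.600×10^-8) = 0.82876.
With βγ = 0.82876: γ² = 1 + (βγ)² = 1.686843, and β = (βγ)/γ = 0.82876/1.29879 = 0.6381.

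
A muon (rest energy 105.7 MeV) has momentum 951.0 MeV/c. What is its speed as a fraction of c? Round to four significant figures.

βγ = pc/(mc²) = 951.0/105.7 = 8.9972.
Since γ² = 1 + (βγ)² = 81.9496, γ = √81.9496 = 9.0526, and β = (βγ)/γ = 8.9972/9.0526 = 0.9939.

0.9939c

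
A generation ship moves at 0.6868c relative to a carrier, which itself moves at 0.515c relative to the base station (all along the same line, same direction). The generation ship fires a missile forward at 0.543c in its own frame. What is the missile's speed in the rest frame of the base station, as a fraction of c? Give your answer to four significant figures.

Apply u = (u'+v)/(1+u'v) twice. Missile in the carrier frame: (0.543+0.6868)/(1+0.543·0.6868) = 1.2298/1.3729324 = 0.89575c.
That velocity, transformed to the rest frame of the base station: (0.89575+0.515)/(1+0.89575·0.515) = 1.41075/1.46131125 = 0.9654c.

0.9654c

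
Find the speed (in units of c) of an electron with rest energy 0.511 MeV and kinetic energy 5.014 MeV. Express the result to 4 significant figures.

K = (γ−1)mc², so γ = 1 + 5.014/0.511 = 10.812.
Then v/c = √(1 − γ⁻²) = √(1 − 0.00855437) = √0.99144563 = 0.9957.

0.9957c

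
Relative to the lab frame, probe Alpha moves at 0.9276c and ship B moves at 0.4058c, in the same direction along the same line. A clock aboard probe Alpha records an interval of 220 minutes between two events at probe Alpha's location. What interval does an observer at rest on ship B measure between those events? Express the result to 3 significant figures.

Speed of probe Alpha in ship B's frame: u = (v_A − v_B)/(1 − v_A v_B/c²) = (0.9276 − 0.4058)/(1 − 0.9276×0.4058) = 0.5218/0.62357992 = 0.83678; |u| = 0.83678c.
At |u| = 0.83678c, γ = (1 − 0.700201)^(−1/2) = 1.8264.
The clock on probe Alpha records proper time, so ship B measures Δt = γΔτ = 1.8264 × 220 = 402 minutes.

402 minutes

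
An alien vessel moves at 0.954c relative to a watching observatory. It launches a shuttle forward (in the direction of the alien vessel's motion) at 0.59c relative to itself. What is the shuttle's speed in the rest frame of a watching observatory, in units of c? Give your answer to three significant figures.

0.988c

In units of c, u = (u' + v)/(1 + u'v) with u' = 0.59 and v = 0.954.
Numerator: 0.59 + 0.954 = 1.544. Denominator: 1 + (0.59)(0.954) = 1.56286.
u = 1.544/1.56286 = 0.98793, so the speed is 0.988c.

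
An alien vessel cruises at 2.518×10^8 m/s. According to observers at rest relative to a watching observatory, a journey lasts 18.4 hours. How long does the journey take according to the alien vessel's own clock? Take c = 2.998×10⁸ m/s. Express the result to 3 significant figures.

β = v/c = (2.518×10^8 m/s)/(2.998×10⁸ m/s) = 0.839893.
γ = 1/√(1 − β²) = 1/√(1 − 0.7054203) = 1/√0.2945797 = 1/0.542752 = 1.8425.
The moving clock records proper time: Δτ = Δt/γ = 18.4/1.8425 = 9.99 hours.

9.99 hours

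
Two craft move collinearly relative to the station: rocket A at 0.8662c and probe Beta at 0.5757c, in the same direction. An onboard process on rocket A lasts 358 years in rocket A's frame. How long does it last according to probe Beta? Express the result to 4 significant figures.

439.3 years

Speed of rocket A in probe Beta's frame: u = (v_A − v_B)/(1 − v_A v_B/c²) = (0.8662 − 0.5757)/(1 − 0.8662×0.5757) = 0.2905/0.50132866 = 0.57946; |u| = 0.57946c.
At |u| = 0.57946c, γ = (1 − 0.335774)^(−1/2) = 1.227.
Rocket A's interval is proper; time dilation gives Δt_B = γΔτ = 1.227 × 358 years = 439.3 years.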